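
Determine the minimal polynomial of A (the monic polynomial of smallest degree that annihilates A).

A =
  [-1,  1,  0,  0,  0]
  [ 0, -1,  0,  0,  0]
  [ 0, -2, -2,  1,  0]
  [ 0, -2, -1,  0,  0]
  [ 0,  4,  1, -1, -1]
x^2 + 2*x + 1

The characteristic polynomial is χ_A(x) = (x + 1)^5, so the eigenvalues are known. The minimal polynomial is
  m_A(x) = Π_λ (x − λ)^{k_λ}
where k_λ is the size of the *largest* Jordan block for λ (equivalently, the smallest k with (A − λI)^k v = 0 for every generalised eigenvector v of λ).

  λ = -1: largest Jordan block has size 2, contributing (x + 1)^2

So m_A(x) = (x + 1)^2 = x^2 + 2*x + 1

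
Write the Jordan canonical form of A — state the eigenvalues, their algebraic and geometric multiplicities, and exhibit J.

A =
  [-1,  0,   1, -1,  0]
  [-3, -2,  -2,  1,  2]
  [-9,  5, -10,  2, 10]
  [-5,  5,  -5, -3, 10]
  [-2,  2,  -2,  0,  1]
J_2(-3) ⊕ J_2(-3) ⊕ J_1(-3)

The characteristic polynomial is
  det(x·I − A) = x^5 + 15*x^4 + 90*x^3 + 270*x^2 + 405*x + 243 = (x + 3)^5

Eigenvalues and multiplicities (the geometric multiplicity of λ is n − rank(A − λI), which equals the number of Jordan blocks for λ):
  λ = -3: algebraic multiplicity = 5, geometric multiplicity = 3

Determining the block sizes for each eigenvalue:
  λ = -3: with am = 5 and gm = 3, the partition is not yet determined (e.g. several partitions of 5 into 3 parts exist). Let N = A − (-3)·I. Computing rank(N^1) = 2, rank(N^2) = 0; the number of blocks of size ≥ j is rank(N^{j−1}) − rank(N^j), giving [3, 2]. So we have 2 block(s) of size 2, 1 block(s) of size 1 → block sizes [2, 2, 1]

Assembling the blocks gives a Jordan form
J =
  [-3,  1,  0,  0,  0]
  [ 0, -3,  0,  0,  0]
  [ 0,  0, -3,  1,  0]
  [ 0,  0,  0, -3,  0]
  [ 0,  0,  0,  0, -3]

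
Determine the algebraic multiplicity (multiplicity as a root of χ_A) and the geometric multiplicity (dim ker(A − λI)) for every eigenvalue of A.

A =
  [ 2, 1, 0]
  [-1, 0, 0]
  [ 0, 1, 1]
λ = 1: alg = 3, geom = 1

Step 1 — factor the characteristic polynomial to read off the algebraic multiplicities:
  χ_A(x) = (x - 1)^3

Step 2 — compute geometric multiplicities via the rank-nullity identity g(λ) = n − rank(A − λI):
  rank(A − (1)·I) = 2, so dim ker(A − (1)·I) = n − 2 = 1

Summary:
  λ = 1: algebraic multiplicity = 3, geometric multiplicity = 1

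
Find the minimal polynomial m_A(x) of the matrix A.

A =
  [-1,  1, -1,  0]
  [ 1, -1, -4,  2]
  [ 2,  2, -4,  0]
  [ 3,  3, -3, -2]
x^3 + 6*x^2 + 12*x + 8

The characteristic polynomial is χ_A(x) = (x + 2)^4, so the eigenvalues are known. The minimal polynomial is
  m_A(x) = Π_λ (x − λ)^{k_λ}
where k_λ is the size of the *largest* Jordan block for λ (equivalently, the smallest k with (A − λI)^k v = 0 for every generalised eigenvector v of λ).

  λ = -2: largest Jordan block has size 3, contributing (x + 2)^3

So m_A(x) = (x + 2)^3 = x^3 + 6*x^2 + 12*x + 8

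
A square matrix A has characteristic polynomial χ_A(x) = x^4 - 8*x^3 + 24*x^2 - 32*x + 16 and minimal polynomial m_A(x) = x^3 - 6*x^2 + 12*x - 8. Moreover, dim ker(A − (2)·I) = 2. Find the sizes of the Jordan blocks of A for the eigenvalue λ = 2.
Block sizes for λ = 2: [3, 1]

Step 1 — from the characteristic polynomial, algebraic multiplicity of λ = 2 is 4. From dim ker(A − (2)·I) = 2, there are exactly 2 Jordan blocks for λ = 2.
Step 2 — from the minimal polynomial, the factor (x − 2)^3 tells us the largest block for λ = 2 has size 3.
Step 3 — with total size 4, 2 blocks, and largest block 3, the block sizes (in nonincreasing order) are [3, 1].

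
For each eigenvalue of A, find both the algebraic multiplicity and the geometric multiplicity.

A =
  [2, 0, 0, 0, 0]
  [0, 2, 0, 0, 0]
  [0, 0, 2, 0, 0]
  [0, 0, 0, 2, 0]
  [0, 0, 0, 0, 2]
λ = 2: alg = 5, geom = 5

Step 1 — factor the characteristic polynomial to read off the algebraic multiplicities:
  χ_A(x) = (x - 2)^5

Step 2 — compute geometric multiplicities via the rank-nullity identity g(λ) = n − rank(A − λI):
  rank(A − (2)·I) = 0, so dim ker(A − (2)·I) = n − 0 = 5

Summary:
  λ = 2: algebraic multiplicity = 5, geometric multiplicity = 5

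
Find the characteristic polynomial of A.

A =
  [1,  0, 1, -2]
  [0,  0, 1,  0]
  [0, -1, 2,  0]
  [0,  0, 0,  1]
x^4 - 4*x^3 + 6*x^2 - 4*x + 1

Expanding det(x·I − A) (e.g. by cofactor expansion or by noting that A is similar to its Jordan form J, which has the same characteristic polynomial as A) gives
  χ_A(x) = x^4 - 4*x^3 + 6*x^2 - 4*x + 1
which factors as (x - 1)^4. The eigenvalues (with algebraic multiplicities) are λ = 1 with multiplicity 4.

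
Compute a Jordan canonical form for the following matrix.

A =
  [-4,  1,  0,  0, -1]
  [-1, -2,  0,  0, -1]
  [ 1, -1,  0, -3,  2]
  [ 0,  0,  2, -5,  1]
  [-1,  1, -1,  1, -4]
J_3(-3) ⊕ J_2(-3)

The characteristic polynomial is
  det(x·I − A) = x^5 + 15*x^4 + 90*x^3 + 270*x^2 + 405*x + 243 = (x + 3)^5

Eigenvalues and multiplicities (the geometric multiplicity of λ is n − rank(A − λI), which equals the number of Jordan blocks for λ):
  λ = -3: algebraic multiplicity = 5, geometric multiplicity = 2

Determining the block sizes for each eigenvalue:
  λ = -3: with am = 5 and gm = 2, the partition is not yet determined (e.g. several partitions of 5 into 2 parts exist). Let N = A − (-3)·I. Computing rank(N^1) = 3, rank(N^2) = 1, rank(N^3) = 0; the number of blocks of size ≥ j is rank(N^{j−1}) − rank(N^j), giving [2, 2, 1]. So we have 1 block(s) of size 3, 1 block(s) of size 2 → block sizes [3, 2]

Assembling the blocks gives a Jordan form
J =
  [-3,  1,  0,  0,  0]
  [ 0, -3,  1,  0,  0]
  [ 0,  0, -3,  0,  0]
  [ 0,  0,  0, -3,  1]
  [ 0,  0,  0,  0, -3]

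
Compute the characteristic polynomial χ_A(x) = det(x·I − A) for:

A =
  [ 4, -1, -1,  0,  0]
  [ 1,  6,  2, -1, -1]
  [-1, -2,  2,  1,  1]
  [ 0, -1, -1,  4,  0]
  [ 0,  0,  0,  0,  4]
x^5 - 20*x^4 + 160*x^3 - 640*x^2 + 1280*x - 1024

Expanding det(x·I − A) (e.g. by cofactor expansion or by noting that A is similar to its Jordan form J, which has the same characteristic polynomial as A) gives
  χ_A(x) = x^5 - 20*x^4 + 160*x^3 - 640*x^2 + 1280*x - 1024
which factors as (x - 4)^5. The eigenvalues (with algebraic multiplicities) are λ = 4 with multiplicity 5.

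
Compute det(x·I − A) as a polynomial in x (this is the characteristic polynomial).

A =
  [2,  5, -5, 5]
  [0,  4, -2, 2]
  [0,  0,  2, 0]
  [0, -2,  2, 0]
x^4 - 8*x^3 + 24*x^2 - 32*x + 16

Expanding det(x·I − A) (e.g. by cofactor expansion or by noting that A is similar to its Jordan form J, which has the same characteristic polynomial as A) gives
  χ_A(x) = x^4 - 8*x^3 + 24*x^2 - 32*x + 16
which factors as (x - 2)^4. The eigenvalues (with algebraic multiplicities) are λ = 2 with multiplicity 4.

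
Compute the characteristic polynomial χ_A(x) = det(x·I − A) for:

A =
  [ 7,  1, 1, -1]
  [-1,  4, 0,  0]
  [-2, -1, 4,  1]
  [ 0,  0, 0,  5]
x^4 - 20*x^3 + 150*x^2 - 500*x + 625

Expanding det(x·I − A) (e.g. by cofactor expansion or by noting that A is similar to its Jordan form J, which has the same characteristic polynomial as A) gives
  χ_A(x) = x^4 - 20*x^3 + 150*x^2 - 500*x + 625
which factors as (x - 5)^4. The eigenvalues (with algebraic multiplicities) are λ = 5 with multiplicity 4.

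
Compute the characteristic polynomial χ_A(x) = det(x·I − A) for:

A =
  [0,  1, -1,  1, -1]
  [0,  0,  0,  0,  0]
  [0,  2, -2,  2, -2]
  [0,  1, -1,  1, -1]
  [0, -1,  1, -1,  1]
x^5

Expanding det(x·I − A) (e.g. by cofactor expansion or by noting that A is similar to its Jordan form J, which has the same characteristic polynomial as A) gives
  χ_A(x) = x^5
which factors as x^5. The eigenvalues (with algebraic multiplicities) are λ = 0 with multiplicity 5.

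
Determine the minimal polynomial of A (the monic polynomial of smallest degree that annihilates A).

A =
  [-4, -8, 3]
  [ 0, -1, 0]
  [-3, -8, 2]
x^2 + 2*x + 1

The characteristic polynomial is χ_A(x) = (x + 1)^3, so the eigenvalues are known. The minimal polynomial is
  m_A(x) = Π_λ (x − λ)^{k_λ}
where k_λ is the size of the *largest* Jordan block for λ (equivalently, the smallest k with (A − λI)^k v = 0 for every generalised eigenvector v of λ).

  λ = -1: largest Jordan block has size 2, contributing (x + 1)^2

So m_A(x) = (x + 1)^2 = x^2 + 2*x + 1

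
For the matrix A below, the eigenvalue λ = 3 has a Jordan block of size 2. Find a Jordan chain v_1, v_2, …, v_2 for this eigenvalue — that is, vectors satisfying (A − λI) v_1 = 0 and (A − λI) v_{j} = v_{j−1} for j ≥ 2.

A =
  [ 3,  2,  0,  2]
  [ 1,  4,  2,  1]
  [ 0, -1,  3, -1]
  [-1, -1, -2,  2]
A Jordan chain for λ = 3 of length 2:
v_1 = (0, 1, 0, -1)ᵀ
v_2 = (1, 0, 0, 0)ᵀ

Let N = A − (3)·I. We want v_2 with N^2 v_2 = 0 but N^1 v_2 ≠ 0; then v_{j-1} := N · v_j for j = 2, …, 2.

Pick v_2 = (1, 0, 0, 0)ᵀ.
Then v_1 = N · v_2 = (0, 1, 0, -1)ᵀ.

Sanity check: (A − (3)·I) v_1 = (0, 0, 0, 0)ᵀ = 0. ✓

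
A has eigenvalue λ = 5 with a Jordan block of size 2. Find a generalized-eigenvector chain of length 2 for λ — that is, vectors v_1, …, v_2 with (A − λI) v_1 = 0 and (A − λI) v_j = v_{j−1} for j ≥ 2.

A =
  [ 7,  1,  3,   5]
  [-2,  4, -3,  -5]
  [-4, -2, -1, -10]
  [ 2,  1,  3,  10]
A Jordan chain for λ = 5 of length 2:
v_1 = (2, -2, -4, 2)ᵀ
v_2 = (1, 0, 0, 0)ᵀ

Let N = A − (5)·I. We want v_2 with N^2 v_2 = 0 but N^1 v_2 ≠ 0; then v_{j-1} := N · v_j for j = 2, …, 2.

Pick v_2 = (1, 0, 0, 0)ᵀ.
Then v_1 = N · v_2 = (2, -2, -4, 2)ᵀ.

Sanity check: (A − (5)·I) v_1 = (0, 0, 0, 0)ᵀ = 0. ✓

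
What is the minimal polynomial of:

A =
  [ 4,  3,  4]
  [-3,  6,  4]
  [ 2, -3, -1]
x^3 - 9*x^2 + 27*x - 27

The characteristic polynomial is χ_A(x) = (x - 3)^3, so the eigenvalues are known. The minimal polynomial is
  m_A(x) = Π_λ (x − λ)^{k_λ}
where k_λ is the size of the *largest* Jordan block for λ (equivalently, the smallest k with (A − λI)^k v = 0 for every generalised eigenvector v of λ).

  λ = 3: largest Jordan block has size 3, contributing (x − 3)^3

So m_A(x) = (x - 3)^3 = x^3 - 9*x^2 + 27*x - 27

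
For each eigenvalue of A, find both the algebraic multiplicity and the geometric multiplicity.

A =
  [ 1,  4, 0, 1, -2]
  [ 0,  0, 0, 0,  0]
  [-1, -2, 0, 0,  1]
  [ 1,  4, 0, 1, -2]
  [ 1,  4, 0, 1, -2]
λ = 0: alg = 5, geom = 3

Step 1 — factor the characteristic polynomial to read off the algebraic multiplicities:
  χ_A(x) = x^5

Step 2 — compute geometric multiplicities via the rank-nullity identity g(λ) = n − rank(A − λI):
  rank(A − (0)·I) = 2, so dim ker(A − (0)·I) = n − 2 = 3

Summary:
  λ = 0: algebraic multiplicity = 5, geometric multiplicity = 3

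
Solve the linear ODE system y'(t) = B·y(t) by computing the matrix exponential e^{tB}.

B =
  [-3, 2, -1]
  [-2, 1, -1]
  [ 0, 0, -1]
e^{tB} =
  [-2*t*exp(-t) + exp(-t), 2*t*exp(-t), -t*exp(-t)]
  [-2*t*exp(-t), 2*t*exp(-t) + exp(-t), -t*exp(-t)]
  [0, 0, exp(-t)]

Strategy: write B = P · J · P⁻¹ where J is a Jordan canonical form, so e^{tB} = P · e^{tJ} · P⁻¹, and e^{tJ} can be computed block-by-block.

B has Jordan form
J =
  [-1,  1,  0]
  [ 0, -1,  0]
  [ 0,  0, -1]
(up to reordering of blocks).

Per-block formulas:
  For a 2×2 Jordan block J_2(-1): exp(t · J_2(-1)) = e^(-1t)·(I + t·N), where N is the 2×2 nilpotent shift.
  For a 1×1 block at λ = -1: exp(t · [-1]) = [e^(-1t)].

After assembling e^{tJ} and conjugating by P, we get:

e^{tB} =
  [-2*t*exp(-t) + exp(-t), 2*t*exp(-t), -t*exp(-t)]
  [-2*t*exp(-t), 2*t*exp(-t) + exp(-t), -t*exp(-t)]
  [0, 0, exp(-t)]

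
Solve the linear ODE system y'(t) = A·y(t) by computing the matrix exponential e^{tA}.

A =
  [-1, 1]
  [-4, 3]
e^{tA} =
  [-2*t*exp(t) + exp(t), t*exp(t)]
  [-4*t*exp(t), 2*t*exp(t) + exp(t)]

Strategy: write A = P · J · P⁻¹ where J is a Jordan canonical form, so e^{tA} = P · e^{tJ} · P⁻¹, and e^{tJ} can be computed block-by-block.

A has Jordan form
J =
  [1, 1]
  [0, 1]
(up to reordering of blocks).

Per-block formulas:
  For a 2×2 Jordan block J_2(1): exp(t · J_2(1)) = e^(1t)·(I + t·N), where N is the 2×2 nilpotent shift.

After assembling e^{tJ} and conjugating by P, we get:

e^{tA} =
  [-2*t*exp(t) + exp(t), t*exp(t)]
  [-4*t*exp(t), 2*t*exp(t) + exp(t)]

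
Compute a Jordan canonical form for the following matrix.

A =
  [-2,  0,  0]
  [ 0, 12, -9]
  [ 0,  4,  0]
J_1(-2) ⊕ J_2(6)

The characteristic polynomial is
  det(x·I − A) = x^3 - 10*x^2 + 12*x + 72 = (x - 6)^2*(x + 2)

Eigenvalues and multiplicities (the geometric multiplicity of λ is n − rank(A − λI), which equals the number of Jordan blocks for λ):
  λ = -2: algebraic multiplicity = 1, geometric multiplicity = 1
  λ = 6: algebraic multiplicity = 2, geometric multiplicity = 1

Determining the block sizes for each eigenvalue:
  λ = -2: one block (gm = 1), so the single block has size am = 1 → block sizes [1]
  λ = 6: one block (gm = 1), so the single block has size am = 2 → block sizes [2]

Assembling the blocks gives a Jordan form
J =
  [-2, 0, 0]
  [ 0, 6, 1]
  [ 0, 0, 6]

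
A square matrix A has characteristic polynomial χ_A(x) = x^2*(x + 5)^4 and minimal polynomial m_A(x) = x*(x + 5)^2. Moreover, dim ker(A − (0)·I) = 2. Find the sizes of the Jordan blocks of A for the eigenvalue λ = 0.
Block sizes for λ = 0: [1, 1]

Step 1 — from the characteristic polynomial, algebraic multiplicity of λ = 0 is 2. From dim ker(A − (0)·I) = 2, there are exactly 2 Jordan blocks for λ = 0.
Step 2 — from the minimal polynomial, the factor (x − 0) tells us the largest block for λ = 0 has size 1.
Step 3 — with total size 2, 2 blocks, and largest block 1, the block sizes (in nonincreasing order) are [1, 1].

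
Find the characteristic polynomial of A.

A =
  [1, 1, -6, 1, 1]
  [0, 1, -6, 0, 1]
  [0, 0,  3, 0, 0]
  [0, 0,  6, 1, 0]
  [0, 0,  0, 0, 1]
x^5 - 7*x^4 + 18*x^3 - 22*x^2 + 13*x - 3

Expanding det(x·I − A) (e.g. by cofactor expansion or by noting that A is similar to its Jordan form J, which has the same characteristic polynomial as A) gives
  χ_A(x) = x^5 - 7*x^4 + 18*x^3 - 22*x^2 + 13*x - 3
which factors as (x - 3)*(x - 1)^4. The eigenvalues (with algebraic multiplicities) are λ = 1 with multiplicity 4, λ = 3 with multiplicity 1.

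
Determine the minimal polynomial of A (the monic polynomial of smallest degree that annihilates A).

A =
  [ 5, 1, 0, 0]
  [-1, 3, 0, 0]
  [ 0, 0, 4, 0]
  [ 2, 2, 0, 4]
x^2 - 8*x + 16

The characteristic polynomial is χ_A(x) = (x - 4)^4, so the eigenvalues are known. The minimal polynomial is
  m_A(x) = Π_λ (x − λ)^{k_λ}
where k_λ is the size of the *largest* Jordan block for λ (equivalently, the smallest k with (A − λI)^k v = 0 for every generalised eigenvector v of λ).

  λ = 4: largest Jordan block has size 2, contributing (x − 4)^2

So m_A(x) = (x - 4)^2 = x^2 - 8*x + 16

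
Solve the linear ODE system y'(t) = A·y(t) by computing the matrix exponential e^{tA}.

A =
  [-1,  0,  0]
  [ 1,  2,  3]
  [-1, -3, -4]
e^{tA} =
  [exp(-t), 0, 0]
  [t*exp(-t), 3*t*exp(-t) + exp(-t), 3*t*exp(-t)]
  [-t*exp(-t), -3*t*exp(-t), -3*t*exp(-t) + exp(-t)]

Strategy: write A = P · J · P⁻¹ where J is a Jordan canonical form, so e^{tA} = P · e^{tJ} · P⁻¹, and e^{tJ} can be computed block-by-block.

A has Jordan form
J =
  [-1,  1,  0]
  [ 0, -1,  0]
  [ 0,  0, -1]
(up to reordering of blocks).

Per-block formulas:
  For a 1×1 block at λ = -1: exp(t · [-1]) = [e^(-1t)].
  For a 2×2 Jordan block J_2(-1): exp(t · J_2(-1)) = e^(-1t)·(I + t·N), where N is the 2×2 nilpotent shift.

After assembling e^{tJ} and conjugating by P, we get:

e^{tA} =
  [exp(-t), 0, 0]
  [t*exp(-t), 3*t*exp(-t) + exp(-t), 3*t*exp(-t)]
  [-t*exp(-t), -3*t*exp(-t), -3*t*exp(-t) + exp(-t)]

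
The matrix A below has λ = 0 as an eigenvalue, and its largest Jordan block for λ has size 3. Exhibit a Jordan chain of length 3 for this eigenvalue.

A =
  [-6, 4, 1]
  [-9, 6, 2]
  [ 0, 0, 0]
A Jordan chain for λ = 0 of length 3:
v_1 = (2, 3, 0)ᵀ
v_2 = (1, 2, 0)ᵀ
v_3 = (0, 0, 1)ᵀ

Let N = A − (0)·I. We want v_3 with N^3 v_3 = 0 but N^2 v_3 ≠ 0; then v_{j-1} := N · v_j for j = 3, …, 2.

Pick v_3 = (0, 0, 1)ᵀ.
Then v_2 = N · v_3 = (1, 2, 0)ᵀ.
Then v_1 = N · v_2 = (2, 3, 0)ᵀ.

Sanity check: (A − (0)·I) v_1 = (0, 0, 0)ᵀ = 0. ✓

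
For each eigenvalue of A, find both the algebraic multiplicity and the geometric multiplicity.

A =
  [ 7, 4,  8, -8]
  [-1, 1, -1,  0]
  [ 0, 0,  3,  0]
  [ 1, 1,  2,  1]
λ = 3: alg = 4, geom = 2

Step 1 — factor the characteristic polynomial to read off the algebraic multiplicities:
  χ_A(x) = (x - 3)^4

Step 2 — compute geometric multiplicities via the rank-nullity identity g(λ) = n − rank(A − λI):
  rank(A − (3)·I) = 2, so dim ker(A − (3)·I) = n − 2 = 2

Summary:
  λ = 3: algebraic multiplicity = 4, geometric multiplicity = 2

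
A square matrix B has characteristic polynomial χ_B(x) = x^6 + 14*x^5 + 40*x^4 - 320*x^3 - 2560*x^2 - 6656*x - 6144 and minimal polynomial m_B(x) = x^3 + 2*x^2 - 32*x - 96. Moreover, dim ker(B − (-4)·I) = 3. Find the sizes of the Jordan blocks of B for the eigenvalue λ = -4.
Block sizes for λ = -4: [2, 2, 1]

Step 1 — from the characteristic polynomial, algebraic multiplicity of λ = -4 is 5. From dim ker(B − (-4)·I) = 3, there are exactly 3 Jordan blocks for λ = -4.
Step 2 — from the minimal polynomial, the factor (x + 4)^2 tells us the largest block for λ = -4 has size 2.
Step 3 — with total size 5, 3 blocks, and largest block 2, the block sizes (in nonincreasing order) are [2, 2, 1].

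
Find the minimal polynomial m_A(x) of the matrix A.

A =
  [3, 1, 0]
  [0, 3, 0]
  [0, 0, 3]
x^2 - 6*x + 9

The characteristic polynomial is χ_A(x) = (x - 3)^3, so the eigenvalues are known. The minimal polynomial is
  m_A(x) = Π_λ (x − λ)^{k_λ}
where k_λ is the size of the *largest* Jordan block for λ (equivalently, the smallest k with (A − λI)^k v = 0 for every generalised eigenvector v of λ).

  λ = 3: largest Jordan block has size 2, contributing (x − 3)^2

So m_A(x) = (x - 3)^2 = x^2 - 6*x + 9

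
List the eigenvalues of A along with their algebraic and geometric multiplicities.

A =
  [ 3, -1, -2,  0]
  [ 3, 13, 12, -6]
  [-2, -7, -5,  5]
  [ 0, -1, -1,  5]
λ = 4: alg = 4, geom = 2

Step 1 — factor the characteristic polynomial to read off the algebraic multiplicities:
  χ_A(x) = (x - 4)^4

Step 2 — compute geometric multiplicities via the rank-nullity identity g(λ) = n − rank(A − λI):
  rank(A − (4)·I) = 2, so dim ker(A − (4)·I) = n − 2 = 2

Summary:
  λ = 4: algebraic multiplicity = 4, geometric multiplicity = 2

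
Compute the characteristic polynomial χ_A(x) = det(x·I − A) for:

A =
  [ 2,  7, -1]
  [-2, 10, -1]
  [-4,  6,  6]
x^3 - 18*x^2 + 108*x - 216

Expanding det(x·I − A) (e.g. by cofactor expansion or by noting that A is similar to its Jordan form J, which has the same characteristic polynomial as A) gives
  χ_A(x) = x^3 - 18*x^2 + 108*x - 216
which factors as (x - 6)^3. The eigenvalues (with algebraic multiplicities) are λ = 6 with multiplicity 3.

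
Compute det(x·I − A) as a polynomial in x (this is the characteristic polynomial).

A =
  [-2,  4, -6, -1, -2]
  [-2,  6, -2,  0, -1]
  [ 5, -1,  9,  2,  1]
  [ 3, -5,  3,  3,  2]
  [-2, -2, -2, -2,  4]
x^5 - 20*x^4 + 160*x^3 - 640*x^2 + 1280*x - 1024

Expanding det(x·I − A) (e.g. by cofactor expansion or by noting that A is similar to its Jordan form J, which has the same characteristic polynomial as A) gives
  χ_A(x) = x^5 - 20*x^4 + 160*x^3 - 640*x^2 + 1280*x - 1024
which factors as (x - 4)^5. The eigenvalues (with algebraic multiplicities) are λ = 4 with multiplicity 5.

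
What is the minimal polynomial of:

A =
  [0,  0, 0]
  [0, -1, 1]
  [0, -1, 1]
x^2

The characteristic polynomial is χ_A(x) = x^3, so the eigenvalues are known. The minimal polynomial is
  m_A(x) = Π_λ (x − λ)^{k_λ}
where k_λ is the size of the *largest* Jordan block for λ (equivalently, the smallest k with (A − λI)^k v = 0 for every generalised eigenvector v of λ).

  λ = 0: largest Jordan block has size 2, contributing (x − 0)^2

So m_A(x) = x^2 = x^2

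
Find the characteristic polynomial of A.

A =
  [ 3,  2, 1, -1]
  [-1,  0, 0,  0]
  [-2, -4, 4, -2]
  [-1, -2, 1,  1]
x^4 - 8*x^3 + 24*x^2 - 32*x + 16

Expanding det(x·I − A) (e.g. by cofactor expansion or by noting that A is similar to its Jordan form J, which has the same characteristic polynomial as A) gives
  χ_A(x) = x^4 - 8*x^3 + 24*x^2 - 32*x + 16
which factors as (x - 2)^4. The eigenvalues (with algebraic multiplicities) are λ = 2 with multiplicity 4.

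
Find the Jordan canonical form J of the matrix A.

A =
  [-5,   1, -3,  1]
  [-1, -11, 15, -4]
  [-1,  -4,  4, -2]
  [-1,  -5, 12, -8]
J_3(-5) ⊕ J_1(-5)

The characteristic polynomial is
  det(x·I − A) = x^4 + 20*x^3 + 150*x^2 + 500*x + 625 = (x + 5)^4

Eigenvalues and multiplicities (the geometric multiplicity of λ is n − rank(A − λI), which equals the number of Jordan blocks for λ):
  λ = -5: algebraic multiplicity = 4, geometric multiplicity = 2

Determining the block sizes for each eigenvalue:
  λ = -5: with am = 4 and gm = 2, the partition is not yet determined (e.g. several partitions of 4 into 2 parts exist). Let N = A − (-5)·I. Computing rank(N^1) = 2, rank(N^2) = 1, rank(N^3) = 0; the number of blocks of size ≥ j is rank(N^{j−1}) − rank(N^j), giving [2, 1, 1]. So we have 1 block(s) of size 3, 1 block(s) of size 1 → block sizes [3, 1]

Assembling the blocks gives a Jordan form
J =
  [-5,  1,  0,  0]
  [ 0, -5,  1,  0]
  [ 0,  0, -5,  0]
  [ 0,  0,  0, -5]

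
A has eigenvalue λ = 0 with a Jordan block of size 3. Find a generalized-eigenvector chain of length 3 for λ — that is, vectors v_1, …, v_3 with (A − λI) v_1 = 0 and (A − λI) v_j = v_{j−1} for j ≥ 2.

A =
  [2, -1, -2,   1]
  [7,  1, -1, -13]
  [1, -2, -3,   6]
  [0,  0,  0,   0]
A Jordan chain for λ = 0 of length 3:
v_1 = (-5, 20, -15, 0)ᵀ
v_2 = (2, 7, 1, 0)ᵀ
v_3 = (1, 0, 0, 0)ᵀ

Let N = A − (0)·I. We want v_3 with N^3 v_3 = 0 but N^2 v_3 ≠ 0; then v_{j-1} := N · v_j for j = 3, …, 2.

Pick v_3 = (1, 0, 0, 0)ᵀ.
Then v_2 = N · v_3 = (2, 7, 1, 0)ᵀ.
Then v_1 = N · v_2 = (-5, 20, -15, 0)ᵀ.

Sanity check: (A − (0)·I) v_1 = (0, 0, 0, 0)ᵀ = 0. ✓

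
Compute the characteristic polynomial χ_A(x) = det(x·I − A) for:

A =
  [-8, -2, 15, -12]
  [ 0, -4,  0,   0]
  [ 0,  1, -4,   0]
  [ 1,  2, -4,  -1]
x^4 + 17*x^3 + 108*x^2 + 304*x + 320

Expanding det(x·I − A) (e.g. by cofactor expansion or by noting that A is similar to its Jordan form J, which has the same characteristic polynomial as A) gives
  χ_A(x) = x^4 + 17*x^3 + 108*x^2 + 304*x + 320
which factors as (x + 4)^3*(x + 5). The eigenvalues (with algebraic multiplicities) are λ = -5 with multiplicity 1, λ = -4 with multiplicity 3.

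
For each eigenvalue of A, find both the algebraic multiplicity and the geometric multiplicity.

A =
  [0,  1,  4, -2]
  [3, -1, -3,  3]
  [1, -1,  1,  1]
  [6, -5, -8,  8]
λ = 2: alg = 4, geom = 2

Step 1 — factor the characteristic polynomial to read off the algebraic multiplicities:
  χ_A(x) = (x - 2)^4

Step 2 — compute geometric multiplicities via the rank-nullity identity g(λ) = n − rank(A − λI):
  rank(A − (2)·I) = 2, so dim ker(A − (2)·I) = n − 2 = 2

Summary:
  λ = 2: algebraic multiplicity = 4, geometric multiplicity = 2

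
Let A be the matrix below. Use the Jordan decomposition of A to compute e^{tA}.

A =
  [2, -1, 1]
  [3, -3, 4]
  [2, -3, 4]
e^{tA} =
  [t*exp(t) + exp(t), -t*exp(t), t*exp(t)]
  [-t^2*exp(t)/2 + 3*t*exp(t), t^2*exp(t)/2 - 4*t*exp(t) + exp(t), -t^2*exp(t)/2 + 4*t*exp(t)]
  [-t^2*exp(t)/2 + 2*t*exp(t), t^2*exp(t)/2 - 3*t*exp(t), -t^2*exp(t)/2 + 3*t*exp(t) + exp(t)]

Strategy: write A = P · J · P⁻¹ where J is a Jordan canonical form, so e^{tA} = P · e^{tJ} · P⁻¹, and e^{tJ} can be computed block-by-block.

A has Jordan form
J =
  [1, 1, 0]
  [0, 1, 1]
  [0, 0, 1]
(up to reordering of blocks).

Per-block formulas:
  For a 3×3 Jordan block J_3(1): exp(t · J_3(1)) = e^(1t)·(I + t·N + (t^2/2)·N^2), where N is the 3×3 nilpotent shift.

After assembling e^{tJ} and conjugating by P, we get:

e^{tA} =
  [t*exp(t) + exp(t), -t*exp(t), t*exp(t)]
  [-t^2*exp(t)/2 + 3*t*exp(t), t^2*exp(t)/2 - 4*t*exp(t) + exp(t), -t^2*exp(t)/2 + 4*t*exp(t)]
  [-t^2*exp(t)/2 + 2*t*exp(t), t^2*exp(t)/2 - 3*t*exp(t), -t^2*exp(t)/2 + 3*t*exp(t) + exp(t)]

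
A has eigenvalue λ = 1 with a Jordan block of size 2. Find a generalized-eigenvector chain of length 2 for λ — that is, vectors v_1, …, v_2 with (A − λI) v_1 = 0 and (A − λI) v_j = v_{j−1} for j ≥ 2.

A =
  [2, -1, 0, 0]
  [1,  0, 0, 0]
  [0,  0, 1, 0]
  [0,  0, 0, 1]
A Jordan chain for λ = 1 of length 2:
v_1 = (1, 1, 0, 0)ᵀ
v_2 = (1, 0, 0, 0)ᵀ

Let N = A − (1)·I. We want v_2 with N^2 v_2 = 0 but N^1 v_2 ≠ 0; then v_{j-1} := N · v_j for j = 2, …, 2.

Pick v_2 = (1, 0, 0, 0)ᵀ.
Then v_1 = N · v_2 = (1, 1, 0, 0)ᵀ.

Sanity check: (A − (1)·I) v_1 = (0, 0, 0, 0)ᵀ = 0. ✓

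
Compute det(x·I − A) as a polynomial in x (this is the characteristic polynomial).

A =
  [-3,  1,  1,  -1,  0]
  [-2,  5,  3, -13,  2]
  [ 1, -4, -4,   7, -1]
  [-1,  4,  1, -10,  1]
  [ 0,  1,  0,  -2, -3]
x^5 + 15*x^4 + 90*x^3 + 270*x^2 + 405*x + 243

Expanding det(x·I − A) (e.g. by cofactor expansion or by noting that A is similar to its Jordan form J, which has the same characteristic polynomial as A) gives
  χ_A(x) = x^5 + 15*x^4 + 90*x^3 + 270*x^2 + 405*x + 243
which factors as (x + 3)^5. The eigenvalues (with algebraic multiplicities) are λ = -3 with multiplicity 5.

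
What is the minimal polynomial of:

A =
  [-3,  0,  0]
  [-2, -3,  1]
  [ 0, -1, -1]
x^3 + 7*x^2 + 16*x + 12

The characteristic polynomial is χ_A(x) = (x + 2)^2*(x + 3), so the eigenvalues are known. The minimal polynomial is
  m_A(x) = Π_λ (x − λ)^{k_λ}
where k_λ is the size of the *largest* Jordan block for λ (equivalently, the smallest k with (A − λI)^k v = 0 for every generalised eigenvector v of λ).

  λ = -3: largest Jordan block has size 1, contributing (x + 3)
  λ = -2: largest Jordan block has size 2, contributing (x + 2)^2

So m_A(x) = (x + 2)^2*(x + 3) = x^3 + 7*x^2 + 16*x + 12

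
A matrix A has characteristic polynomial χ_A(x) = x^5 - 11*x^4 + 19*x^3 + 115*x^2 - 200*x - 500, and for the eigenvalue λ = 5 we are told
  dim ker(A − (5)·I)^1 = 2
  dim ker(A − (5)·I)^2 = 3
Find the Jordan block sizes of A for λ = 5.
Block sizes for λ = 5: [2, 1]

From the dimensions of kernels of powers, the number of Jordan blocks of size at least j is d_j − d_{j−1} where d_j = dim ker(N^j) (with d_0 = 0). Computing the differences gives [2, 1].
The number of blocks of size exactly k is (#blocks of size ≥ k) − (#blocks of size ≥ k + 1), so the partition is: 1 block(s) of size 1, 1 block(s) of size 2.
In nonincreasing order the block sizes are [2, 1].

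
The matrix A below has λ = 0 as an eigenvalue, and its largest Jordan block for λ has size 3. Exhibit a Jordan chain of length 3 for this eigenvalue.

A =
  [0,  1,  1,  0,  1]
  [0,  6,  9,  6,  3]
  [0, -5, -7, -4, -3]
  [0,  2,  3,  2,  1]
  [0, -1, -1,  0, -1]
A Jordan chain for λ = 0 of length 3:
v_1 = (1, 6, -5, 2, -1)ᵀ
v_2 = (1, 9, -7, 3, -1)ᵀ
v_3 = (0, 0, 1, 0, 0)ᵀ

Let N = A − (0)·I. We want v_3 with N^3 v_3 = 0 but N^2 v_3 ≠ 0; then v_{j-1} := N · v_j for j = 3, …, 2.

Pick v_3 = (0, 0, 1, 0, 0)ᵀ.
Then v_2 = N · v_3 = (1, 9, -7, 3, -1)ᵀ.
Then v_1 = N · v_2 = (1, 6, -5, 2, -1)ᵀ.

Sanity check: (A − (0)·I) v_1 = (0, 0, 0, 0, 0)ᵀ = 0. ✓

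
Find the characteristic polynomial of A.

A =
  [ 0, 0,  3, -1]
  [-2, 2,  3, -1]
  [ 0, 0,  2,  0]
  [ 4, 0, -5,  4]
x^4 - 8*x^3 + 24*x^2 - 32*x + 16

Expanding det(x·I − A) (e.g. by cofactor expansion or by noting that A is similar to its Jordan form J, which has the same characteristic polynomial as A) gives
  χ_A(x) = x^4 - 8*x^3 + 24*x^2 - 32*x + 16
which factors as (x - 2)^4. The eigenvalues (with algebraic multiplicities) are λ = 2 with multiplicity 4.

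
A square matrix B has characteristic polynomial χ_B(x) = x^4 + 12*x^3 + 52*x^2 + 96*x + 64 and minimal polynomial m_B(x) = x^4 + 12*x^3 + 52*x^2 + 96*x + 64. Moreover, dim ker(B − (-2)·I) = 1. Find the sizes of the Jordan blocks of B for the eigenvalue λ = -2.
Block sizes for λ = -2: [2]

Step 1 — from the characteristic polynomial, algebraic multiplicity of λ = -2 is 2. From dim ker(B − (-2)·I) = 1, there are exactly 1 Jordan blocks for λ = -2.
Step 2 — from the minimal polynomial, the factor (x + 2)^2 tells us the largest block for λ = -2 has size 2.
Step 3 — with total size 2, 1 blocks, and largest block 2, the block sizes (in nonincreasing order) are [2].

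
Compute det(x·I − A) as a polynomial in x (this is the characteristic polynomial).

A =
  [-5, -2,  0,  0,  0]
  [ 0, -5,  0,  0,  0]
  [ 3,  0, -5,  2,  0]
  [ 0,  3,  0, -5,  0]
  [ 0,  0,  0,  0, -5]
x^5 + 25*x^4 + 250*x^3 + 1250*x^2 + 3125*x + 3125

Expanding det(x·I − A) (e.g. by cofactor expansion or by noting that A is similar to its Jordan form J, which has the same characteristic polynomial as A) gives
  χ_A(x) = x^5 + 25*x^4 + 250*x^3 + 1250*x^2 + 3125*x + 3125
which factors as (x + 5)^5. The eigenvalues (with algebraic multiplicities) are λ = -5 with multiplicity 5.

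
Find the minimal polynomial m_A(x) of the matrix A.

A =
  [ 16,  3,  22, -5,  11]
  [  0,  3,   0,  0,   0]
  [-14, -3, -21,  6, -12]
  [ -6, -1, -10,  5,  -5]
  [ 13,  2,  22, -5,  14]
x^4 - 14*x^3 + 73*x^2 - 168*x + 144

The characteristic polynomial is χ_A(x) = (x - 4)^2*(x - 3)^3, so the eigenvalues are known. The minimal polynomial is
  m_A(x) = Π_λ (x − λ)^{k_λ}
where k_λ is the size of the *largest* Jordan block for λ (equivalently, the smallest k with (A − λI)^k v = 0 for every generalised eigenvector v of λ).

  λ = 3: largest Jordan block has size 2, contributing (x − 3)^2
  λ = 4: largest Jordan block has size 2, contributing (x − 4)^2

So m_A(x) = (x - 4)^2*(x - 3)^2 = x^4 - 14*x^3 + 73*x^2 - 168*x + 144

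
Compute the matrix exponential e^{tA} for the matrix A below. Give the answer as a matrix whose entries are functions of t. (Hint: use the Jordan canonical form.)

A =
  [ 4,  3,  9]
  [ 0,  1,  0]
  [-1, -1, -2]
e^{tA} =
  [3*t*exp(t) + exp(t), 3*t*exp(t), 9*t*exp(t)]
  [0, exp(t), 0]
  [-t*exp(t), -t*exp(t), -3*t*exp(t) + exp(t)]

Strategy: write A = P · J · P⁻¹ where J is a Jordan canonical form, so e^{tA} = P · e^{tJ} · P⁻¹, and e^{tJ} can be computed block-by-block.

A has Jordan form
J =
  [1, 1, 0]
  [0, 1, 0]
  [0, 0, 1]
(up to reordering of blocks).

Per-block formulas:
  For a 1×1 block at λ = 1: exp(t · [1]) = [e^(1t)].
  For a 2×2 Jordan block J_2(1): exp(t · J_2(1)) = e^(1t)·(I + t·N), where N is the 2×2 nilpotent shift.

After assembling e^{tJ} and conjugating by P, we get:

e^{tA} =
  [3*t*exp(t) + exp(t), 3*t*exp(t), 9*t*exp(t)]
  [0, exp(t), 0]
  [-t*exp(t), -t*exp(t), -3*t*exp(t) + exp(t)]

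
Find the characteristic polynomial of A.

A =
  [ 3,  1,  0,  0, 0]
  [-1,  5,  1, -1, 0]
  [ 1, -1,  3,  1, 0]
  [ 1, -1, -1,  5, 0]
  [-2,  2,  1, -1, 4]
x^5 - 20*x^4 + 160*x^3 - 640*x^2 + 1280*x - 1024

Expanding det(x·I − A) (e.g. by cofactor expansion or by noting that A is similar to its Jordan form J, which has the same characteristic polynomial as A) gives
  χ_A(x) = x^5 - 20*x^4 + 160*x^3 - 640*x^2 + 1280*x - 1024
which factors as (x - 4)^5. The eigenvalues (with algebraic multiplicities) are λ = 4 with multiplicity 5.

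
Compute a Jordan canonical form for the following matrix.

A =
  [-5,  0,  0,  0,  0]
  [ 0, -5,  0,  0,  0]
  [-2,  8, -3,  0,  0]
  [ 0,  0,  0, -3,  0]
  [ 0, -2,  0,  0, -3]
J_1(-5) ⊕ J_1(-5) ⊕ J_1(-3) ⊕ J_1(-3) ⊕ J_1(-3)

The characteristic polynomial is
  det(x·I − A) = x^5 + 19*x^4 + 142*x^3 + 522*x^2 + 945*x + 675 = (x + 3)^3*(x + 5)^2

Eigenvalues and multiplicities (the geometric multiplicity of λ is n − rank(A − λI), which equals the number of Jordan blocks for λ):
  λ = -5: algebraic multiplicity = 2, geometric multiplicity = 2
  λ = -3: algebraic multiplicity = 3, geometric multiplicity = 3

Determining the block sizes for each eigenvalue:
  λ = -5: gm = am = 2, so every block has size 1 → block sizes [1, 1]
  λ = -3: gm = am = 3, so every block has size 1 → block sizes [1, 1, 1]

Assembling the blocks gives a Jordan form
J =
  [-5,  0,  0,  0,  0]
  [ 0, -5,  0,  0,  0]
  [ 0,  0, -3,  0,  0]
  [ 0,  0,  0, -3,  0]
  [ 0,  0,  0,  0, -3]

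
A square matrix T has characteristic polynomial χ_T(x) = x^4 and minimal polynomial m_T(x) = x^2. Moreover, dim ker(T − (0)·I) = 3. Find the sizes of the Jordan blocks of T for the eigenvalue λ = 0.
Block sizes for λ = 0: [2, 1, 1]

Step 1 — from the characteristic polynomial, algebraic multiplicity of λ = 0 is 4. From dim ker(T − (0)·I) = 3, there are exactly 3 Jordan blocks for λ = 0.
Step 2 — from the minimal polynomial, the factor (x − 0)^2 tells us the largest block for λ = 0 has size 2.
Step 3 — with total size 4, 3 blocks, and largest block 2, the block sizes (in nonincreasing order) are [2, 1, 1].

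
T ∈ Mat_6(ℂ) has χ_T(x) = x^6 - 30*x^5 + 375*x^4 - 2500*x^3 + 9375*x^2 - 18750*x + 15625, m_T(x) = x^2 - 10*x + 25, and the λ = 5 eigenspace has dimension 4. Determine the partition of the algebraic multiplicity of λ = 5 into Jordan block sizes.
Block sizes for λ = 5: [2, 2, 1, 1]

Step 1 — from the characteristic polynomial, algebraic multiplicity of λ = 5 is 6. From dim ker(T − (5)·I) = 4, there are exactly 4 Jordan blocks for λ = 5.
Step 2 — from the minimal polynomial, the factor (x − 5)^2 tells us the largest block for λ = 5 has size 2.
Step 3 — with total size 6, 4 blocks, and largest block 2, the block sizes (in nonincreasing order) are [2, 2, 1, 1].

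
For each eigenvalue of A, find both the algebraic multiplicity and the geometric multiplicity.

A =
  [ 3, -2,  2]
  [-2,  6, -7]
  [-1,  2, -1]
λ = 2: alg = 1, geom = 1; λ = 3: alg = 2, geom = 1

Step 1 — factor the characteristic polynomial to read off the algebraic multiplicities:
  χ_A(x) = (x - 3)^2*(x - 2)

Step 2 — compute geometric multiplicities via the rank-nullity identity g(λ) = n − rank(A − λI):
  rank(A − (2)·I) = 2, so dim ker(A − (2)·I) = n − 2 = 1
  rank(A − (3)·I) = 2, so dim ker(A − (3)·I) = n − 2 = 1

Summary:
  λ = 2: algebraic multiplicity = 1, geometric multiplicity = 1
  λ = 3: algebraic multiplicity = 2, geometric multiplicity = 1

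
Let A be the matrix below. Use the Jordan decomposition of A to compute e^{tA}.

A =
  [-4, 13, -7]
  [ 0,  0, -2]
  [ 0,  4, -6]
e^{tA} =
  [exp(-4*t), t*exp(-4*t) + 6*exp(-2*t) - 6*exp(-4*t), -t*exp(-4*t) - 3*exp(-2*t) + 3*exp(-4*t)]
  [0, 2*exp(-2*t) - exp(-4*t), -exp(-2*t) + exp(-4*t)]
  [0, 2*exp(-2*t) - 2*exp(-4*t), -exp(-2*t) + 2*exp(-4*t)]

Strategy: write A = P · J · P⁻¹ where J is a Jordan canonical form, so e^{tA} = P · e^{tJ} · P⁻¹, and e^{tJ} can be computed block-by-block.

A has Jordan form
J =
  [-4,  1,  0]
  [ 0, -4,  0]
  [ 0,  0, -2]
(up to reordering of blocks).

Per-block formulas:
  For a 2×2 Jordan block J_2(-4): exp(t · J_2(-4)) = e^(-4t)·(I + t·N), where N is the 2×2 nilpotent shift.
  For a 1×1 block at λ = -2: exp(t · [-2]) = [e^(-2t)].

After assembling e^{tJ} and conjugating by P, we get:

e^{tA} =
  [exp(-4*t), t*exp(-4*t) + 6*exp(-2*t) - 6*exp(-4*t), -t*exp(-4*t) - 3*exp(-2*t) + 3*exp(-4*t)]
  [0, 2*exp(-2*t) - exp(-4*t), -exp(-2*t) + exp(-4*t)]
  [0, 2*exp(-2*t) - 2*exp(-4*t), -exp(-2*t) + 2*exp(-4*t)]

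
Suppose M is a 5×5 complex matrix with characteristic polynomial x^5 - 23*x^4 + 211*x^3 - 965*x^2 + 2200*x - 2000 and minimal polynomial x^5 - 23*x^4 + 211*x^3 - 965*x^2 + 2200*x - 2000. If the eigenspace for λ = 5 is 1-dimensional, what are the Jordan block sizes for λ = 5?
Block sizes for λ = 5: [3]

Step 1 — from the characteristic polynomial, algebraic multiplicity of λ = 5 is 3. From dim ker(M − (5)·I) = 1, there are exactly 1 Jordan blocks for λ = 5.
Step 2 — from the minimal polynomial, the factor (x − 5)^3 tells us the largest block for λ = 5 has size 3.
Step 3 — with total size 3, 1 blocks, and largest block 3, the block sizes (in nonincreasing order) are [3].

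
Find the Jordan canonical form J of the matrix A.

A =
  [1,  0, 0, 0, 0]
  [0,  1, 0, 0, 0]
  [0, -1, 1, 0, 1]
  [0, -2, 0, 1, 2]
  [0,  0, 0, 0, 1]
J_2(1) ⊕ J_1(1) ⊕ J_1(1) ⊕ J_1(1)

The characteristic polynomial is
  det(x·I − A) = x^5 - 5*x^4 + 10*x^3 - 10*x^2 + 5*x - 1 = (x - 1)^5

Eigenvalues and multiplicities (the geometric multiplicity of λ is n − rank(A − λI), which equals the number of Jordan blocks for λ):
  λ = 1: algebraic multiplicity = 5, geometric multiplicity = 4

Determining the block sizes for each eigenvalue:
  λ = 1: 4 blocks summing to 5 forces exactly one block of size 2 and the rest size 1 → block sizes [2, 1, 1, 1]

Assembling the blocks gives a Jordan form
J =
  [1, 1, 0, 0, 0]
  [0, 1, 0, 0, 0]
  [0, 0, 1, 0, 0]
  [0, 0, 0, 1, 0]
  [0, 0, 0, 0, 1]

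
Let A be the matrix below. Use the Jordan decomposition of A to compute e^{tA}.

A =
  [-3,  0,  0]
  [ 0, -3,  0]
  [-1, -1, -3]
e^{tA} =
  [exp(-3*t), 0, 0]
  [0, exp(-3*t), 0]
  [-t*exp(-3*t), -t*exp(-3*t), exp(-3*t)]

Strategy: write A = P · J · P⁻¹ where J is a Jordan canonical form, so e^{tA} = P · e^{tJ} · P⁻¹, and e^{tJ} can be computed block-by-block.

A has Jordan form
J =
  [-3,  1,  0]
  [ 0, -3,  0]
  [ 0,  0, -3]
(up to reordering of blocks).

Per-block formulas:
  For a 2×2 Jordan block J_2(-3): exp(t · J_2(-3)) = e^(-3t)·(I + t·N), where N is the 2×2 nilpotent shift.
  For a 1×1 block at λ = -3: exp(t · [-3]) = [e^(-3t)].

After assembling e^{tJ} and conjugating by P, we get:

e^{tA} =
  [exp(-3*t), 0, 0]
  [0, exp(-3*t), 0]
  [-t*exp(-3*t), -t*exp(-3*t), exp(-3*t)]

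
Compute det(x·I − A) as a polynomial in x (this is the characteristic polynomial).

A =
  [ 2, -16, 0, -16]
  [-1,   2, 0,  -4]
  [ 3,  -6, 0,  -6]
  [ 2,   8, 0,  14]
x^4 - 18*x^3 + 108*x^2 - 216*x

Expanding det(x·I − A) (e.g. by cofactor expansion or by noting that A is similar to its Jordan form J, which has the same characteristic polynomial as A) gives
  χ_A(x) = x^4 - 18*x^3 + 108*x^2 - 216*x
which factors as x*(x - 6)^3. The eigenvalues (with algebraic multiplicities) are λ = 0 with multiplicity 1, λ = 6 with multiplicity 3.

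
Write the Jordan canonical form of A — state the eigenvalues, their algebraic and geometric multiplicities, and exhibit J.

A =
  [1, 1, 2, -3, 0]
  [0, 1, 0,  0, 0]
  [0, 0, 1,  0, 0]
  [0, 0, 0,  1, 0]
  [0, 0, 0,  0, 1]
J_2(1) ⊕ J_1(1) ⊕ J_1(1) ⊕ J_1(1)

The characteristic polynomial is
  det(x·I − A) = x^5 - 5*x^4 + 10*x^3 - 10*x^2 + 5*x - 1 = (x - 1)^5

Eigenvalues and multiplicities (the geometric multiplicity of λ is n − rank(A − λI), which equals the number of Jordan blocks for λ):
  λ = 1: algebraic multiplicity = 5, geometric multiplicity = 4

Determining the block sizes for each eigenvalue:
  λ = 1: 4 blocks summing to 5 forces exactly one block of size 2 and the rest size 1 → block sizes [2, 1, 1, 1]

Assembling the blocks gives a Jordan form
J =
  [1, 1, 0, 0, 0]
  [0, 1, 0, 0, 0]
  [0, 0, 1, 0, 0]
  [0, 0, 0, 1, 0]
  [0, 0, 0, 0, 1]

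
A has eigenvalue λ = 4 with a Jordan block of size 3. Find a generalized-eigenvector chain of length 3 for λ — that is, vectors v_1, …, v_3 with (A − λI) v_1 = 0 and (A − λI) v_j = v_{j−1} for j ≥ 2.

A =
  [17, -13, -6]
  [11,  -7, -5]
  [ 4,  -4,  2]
A Jordan chain for λ = 4 of length 3:
v_1 = (2, 2, 0)ᵀ
v_2 = (13, 11, 4)ᵀ
v_3 = (1, 0, 0)ᵀ

Let N = A − (4)·I. We want v_3 with N^3 v_3 = 0 but N^2 v_3 ≠ 0; then v_{j-1} := N · v_j for j = 3, …, 2.

Pick v_3 = (1, 0, 0)ᵀ.
Then v_2 = N · v_3 = (13, 11, 4)ᵀ.
Then v_1 = N · v_2 = (2, 2, 0)ᵀ.

Sanity check: (A − (4)·I) v_1 = (0, 0, 0)ᵀ = 0. ✓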